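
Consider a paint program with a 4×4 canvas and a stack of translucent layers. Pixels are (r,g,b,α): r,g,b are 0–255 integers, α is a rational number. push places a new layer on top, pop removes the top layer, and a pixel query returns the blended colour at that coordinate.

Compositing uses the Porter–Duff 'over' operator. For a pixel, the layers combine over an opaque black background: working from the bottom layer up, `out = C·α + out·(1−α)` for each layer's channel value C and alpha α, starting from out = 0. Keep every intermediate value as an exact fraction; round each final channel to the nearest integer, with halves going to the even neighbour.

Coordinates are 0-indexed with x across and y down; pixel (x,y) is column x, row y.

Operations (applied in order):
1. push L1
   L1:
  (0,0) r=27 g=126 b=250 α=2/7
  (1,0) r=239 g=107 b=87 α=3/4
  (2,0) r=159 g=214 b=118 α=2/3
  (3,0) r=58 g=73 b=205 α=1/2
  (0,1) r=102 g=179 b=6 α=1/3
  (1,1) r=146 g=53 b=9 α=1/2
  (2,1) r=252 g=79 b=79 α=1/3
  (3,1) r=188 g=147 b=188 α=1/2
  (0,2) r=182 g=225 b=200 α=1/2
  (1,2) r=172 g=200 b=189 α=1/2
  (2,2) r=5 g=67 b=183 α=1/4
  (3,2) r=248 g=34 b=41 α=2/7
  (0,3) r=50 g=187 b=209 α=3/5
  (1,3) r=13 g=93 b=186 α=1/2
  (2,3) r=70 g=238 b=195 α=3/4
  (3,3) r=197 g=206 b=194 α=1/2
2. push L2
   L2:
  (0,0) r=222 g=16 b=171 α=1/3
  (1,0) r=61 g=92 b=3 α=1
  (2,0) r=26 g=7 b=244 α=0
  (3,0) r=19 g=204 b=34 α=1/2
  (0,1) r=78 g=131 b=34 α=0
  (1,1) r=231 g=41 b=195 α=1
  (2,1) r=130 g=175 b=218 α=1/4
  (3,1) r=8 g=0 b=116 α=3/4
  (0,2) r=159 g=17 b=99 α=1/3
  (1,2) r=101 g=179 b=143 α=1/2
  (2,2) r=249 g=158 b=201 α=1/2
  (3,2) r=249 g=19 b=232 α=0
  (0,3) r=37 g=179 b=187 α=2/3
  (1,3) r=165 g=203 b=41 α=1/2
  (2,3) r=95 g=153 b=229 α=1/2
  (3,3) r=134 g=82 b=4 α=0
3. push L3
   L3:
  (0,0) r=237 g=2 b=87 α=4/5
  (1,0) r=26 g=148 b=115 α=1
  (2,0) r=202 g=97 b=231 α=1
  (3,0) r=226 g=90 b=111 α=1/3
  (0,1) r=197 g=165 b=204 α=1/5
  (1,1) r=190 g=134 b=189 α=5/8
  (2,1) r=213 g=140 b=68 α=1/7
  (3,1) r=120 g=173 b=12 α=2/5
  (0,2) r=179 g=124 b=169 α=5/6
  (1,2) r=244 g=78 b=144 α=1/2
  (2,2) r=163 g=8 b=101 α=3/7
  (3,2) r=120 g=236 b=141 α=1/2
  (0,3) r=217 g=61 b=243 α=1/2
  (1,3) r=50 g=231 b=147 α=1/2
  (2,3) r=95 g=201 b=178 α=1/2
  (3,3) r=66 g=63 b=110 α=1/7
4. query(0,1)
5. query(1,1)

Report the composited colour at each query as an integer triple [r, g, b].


at x=0,y=1 over L1,L2,L3:
L1 α=1/3: [34, 179/3, 2]
L2 α=0: [34, 179/3, 2]
L3 α=1/5: [333/5, 1211/15, 212/5]
= [67, 81, 42]

(1,1) stack=L1,L2,L3; from [0,0,0]:
after L1 α=1/2: [73, 53/2, 9/2]
after L2 α=1: [231, 41, 195]
after L3 α=5/8: [1643/8, 793/8, 765/4]
→ [205, 99, 191]


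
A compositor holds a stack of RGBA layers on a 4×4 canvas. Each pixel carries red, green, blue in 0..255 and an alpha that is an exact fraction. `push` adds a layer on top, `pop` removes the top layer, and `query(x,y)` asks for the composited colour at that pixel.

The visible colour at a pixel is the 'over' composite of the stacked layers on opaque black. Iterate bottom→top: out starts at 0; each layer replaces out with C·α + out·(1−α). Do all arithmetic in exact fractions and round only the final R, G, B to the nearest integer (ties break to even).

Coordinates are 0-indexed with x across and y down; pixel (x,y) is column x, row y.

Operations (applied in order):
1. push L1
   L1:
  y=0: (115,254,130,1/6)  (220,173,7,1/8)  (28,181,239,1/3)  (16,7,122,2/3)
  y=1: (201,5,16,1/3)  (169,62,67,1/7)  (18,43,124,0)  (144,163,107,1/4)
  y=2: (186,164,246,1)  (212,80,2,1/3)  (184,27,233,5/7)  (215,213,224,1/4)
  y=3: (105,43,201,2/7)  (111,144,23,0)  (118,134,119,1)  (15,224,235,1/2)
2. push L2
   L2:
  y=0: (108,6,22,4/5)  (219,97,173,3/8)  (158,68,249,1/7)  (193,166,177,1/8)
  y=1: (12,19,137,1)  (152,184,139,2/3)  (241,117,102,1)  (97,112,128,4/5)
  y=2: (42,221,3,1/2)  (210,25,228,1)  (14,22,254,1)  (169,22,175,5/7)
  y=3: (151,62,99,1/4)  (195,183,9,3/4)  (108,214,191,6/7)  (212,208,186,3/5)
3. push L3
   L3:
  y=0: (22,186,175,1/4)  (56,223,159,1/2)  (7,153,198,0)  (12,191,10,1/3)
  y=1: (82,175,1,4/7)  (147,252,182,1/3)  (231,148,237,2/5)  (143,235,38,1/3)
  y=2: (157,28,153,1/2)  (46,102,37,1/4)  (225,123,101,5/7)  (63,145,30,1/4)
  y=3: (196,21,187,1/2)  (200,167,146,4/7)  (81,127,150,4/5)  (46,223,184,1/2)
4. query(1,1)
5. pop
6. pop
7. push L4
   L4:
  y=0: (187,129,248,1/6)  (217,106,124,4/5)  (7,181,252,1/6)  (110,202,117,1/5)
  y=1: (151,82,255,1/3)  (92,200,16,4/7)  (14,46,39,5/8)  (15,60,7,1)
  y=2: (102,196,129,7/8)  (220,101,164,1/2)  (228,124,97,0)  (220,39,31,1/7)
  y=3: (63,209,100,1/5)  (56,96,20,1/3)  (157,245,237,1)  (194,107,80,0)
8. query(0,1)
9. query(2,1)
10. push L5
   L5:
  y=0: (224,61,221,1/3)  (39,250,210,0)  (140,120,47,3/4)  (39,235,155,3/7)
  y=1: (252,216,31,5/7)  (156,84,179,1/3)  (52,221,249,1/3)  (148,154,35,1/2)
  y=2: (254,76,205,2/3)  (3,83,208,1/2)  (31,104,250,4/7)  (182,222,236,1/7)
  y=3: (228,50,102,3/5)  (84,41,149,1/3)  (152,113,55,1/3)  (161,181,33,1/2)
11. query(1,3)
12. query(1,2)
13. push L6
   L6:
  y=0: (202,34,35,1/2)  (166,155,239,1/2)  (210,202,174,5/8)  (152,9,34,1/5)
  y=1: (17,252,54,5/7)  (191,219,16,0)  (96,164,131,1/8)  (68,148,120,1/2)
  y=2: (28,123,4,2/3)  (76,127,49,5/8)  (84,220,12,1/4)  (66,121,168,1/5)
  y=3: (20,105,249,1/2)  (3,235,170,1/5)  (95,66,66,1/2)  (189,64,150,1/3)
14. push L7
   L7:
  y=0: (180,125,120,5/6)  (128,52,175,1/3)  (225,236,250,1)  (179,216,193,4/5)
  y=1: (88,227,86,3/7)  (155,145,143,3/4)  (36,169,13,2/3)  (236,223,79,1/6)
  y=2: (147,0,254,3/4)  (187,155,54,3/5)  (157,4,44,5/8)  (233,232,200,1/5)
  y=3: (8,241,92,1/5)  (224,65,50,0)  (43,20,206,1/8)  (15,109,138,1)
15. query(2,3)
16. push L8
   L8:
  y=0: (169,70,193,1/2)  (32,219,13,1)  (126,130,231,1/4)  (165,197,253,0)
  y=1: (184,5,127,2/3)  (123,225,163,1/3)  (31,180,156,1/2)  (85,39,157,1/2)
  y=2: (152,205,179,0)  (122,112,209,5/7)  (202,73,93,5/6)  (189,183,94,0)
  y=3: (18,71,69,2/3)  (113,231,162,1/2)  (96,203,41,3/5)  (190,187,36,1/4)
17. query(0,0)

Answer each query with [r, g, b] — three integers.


(1,1) stack=L1,L2,L3; from [0,0,0]:
after L1 α=1/7: [169/7, 62/7, 67/7]
after L2 α=2/3: [2297/21, 2638/21, 671/7]
after L3 α=1/3: [7681/63, 10568/63, 872/7]
rounded: [122, 168, 125]

at x=0,y=1 over L1,L4:
after L1 α=1/3: [67, 5/3, 16/3]
after L4 α=1/3: [95, 256/9, 797/9]
rounded: [95, 28, 89]

at x=2,y=1 over L1,L4:
+L1 (α=0) → [0, 0, 0]
+L4 (α=5/8) → [35/4, 115/4, 195/8]
rounded: [9, 29, 24]

at x=1,y=3 over L1,L4,L5:
+L1 (α=0) → [0, 0, 0]
+L4 (α=1/3) → [56/3, 32, 20/3]
+L5 (α=1/3) → [364/9, 35, 487/9]
rounded: [40, 35, 54]

query (1,2) [L1,L4,L5] — begin 0,0,0
+L1 (α=1/3) → [212/3, 80/3, 2/3]
+L4 (α=1/2) → [436/3, 383/6, 247/3]
+L5 (α=1/2) → [445/6, 881/12, 871/6]
= [74, 73, 145]

(2,3) stack=L1,L4,L5,L6,L7; from [0,0,0]:
after L1 α=1: [118, 134, 119]
after L4 α=1: [157, 245, 237]
after L5 α=1/3: [466/3, 201, 529/3]
after L6 α=1/2: [751/6, 267/2, 727/6]
after L7 α=1/8: [5515/48, 1909/16, 6325/48]
rounded: [115, 119, 132]

(0,0) stack=L1,L4,L5,L6,L7,L8; from [0,0,0]:
L1 α=1/6: [115/6, 127/3, 65/3]
L4 α=1/6: [1697/36, 511/9, 1069/18]
L5 α=1/3: [5729/54, 1571/27, 3058/27]
L6 α=1/2: [16637/108, 2489/54, 4003/54]
L7 α=5/6: [113837/648, 36239/324, 36403/324]
L8 α=1/2: [223349/1296, 58919/648, 98935/648]
→ [172, 91, 153]


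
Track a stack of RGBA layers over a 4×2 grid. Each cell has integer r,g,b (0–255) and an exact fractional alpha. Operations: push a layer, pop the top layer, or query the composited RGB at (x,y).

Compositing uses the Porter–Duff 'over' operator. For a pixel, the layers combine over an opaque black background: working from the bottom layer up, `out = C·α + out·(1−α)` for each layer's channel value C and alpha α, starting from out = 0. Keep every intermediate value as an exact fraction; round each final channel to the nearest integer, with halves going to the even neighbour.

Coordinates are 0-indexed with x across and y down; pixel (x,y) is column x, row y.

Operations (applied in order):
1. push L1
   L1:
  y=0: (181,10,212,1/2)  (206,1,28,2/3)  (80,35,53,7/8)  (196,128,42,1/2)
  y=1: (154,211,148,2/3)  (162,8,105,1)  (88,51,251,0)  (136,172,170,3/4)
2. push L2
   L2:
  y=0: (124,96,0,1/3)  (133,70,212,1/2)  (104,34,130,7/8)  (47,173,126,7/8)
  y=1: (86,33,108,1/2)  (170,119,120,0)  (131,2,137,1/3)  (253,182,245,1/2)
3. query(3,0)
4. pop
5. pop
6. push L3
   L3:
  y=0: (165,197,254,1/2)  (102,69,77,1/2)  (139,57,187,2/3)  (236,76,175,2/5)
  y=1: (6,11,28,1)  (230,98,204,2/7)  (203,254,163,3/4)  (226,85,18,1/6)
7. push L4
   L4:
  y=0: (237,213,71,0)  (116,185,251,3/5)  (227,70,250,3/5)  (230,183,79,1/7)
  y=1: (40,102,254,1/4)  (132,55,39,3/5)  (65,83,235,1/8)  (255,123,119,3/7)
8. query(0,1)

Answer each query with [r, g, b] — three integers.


(3,0) stack=L1,L2; from [0,0,0]:
L1 α=1/2: [98, 64, 21]
L2 α=7/8: [427/8, 1275/8, 903/8]
rounded: [53, 159, 113]

at x=0,y=1 over L3,L4:
after L3 α=1: [6, 11, 28]
after L4 α=1/4: [29/2, 135/4, 169/2]
rounded: [14, 34, 84]


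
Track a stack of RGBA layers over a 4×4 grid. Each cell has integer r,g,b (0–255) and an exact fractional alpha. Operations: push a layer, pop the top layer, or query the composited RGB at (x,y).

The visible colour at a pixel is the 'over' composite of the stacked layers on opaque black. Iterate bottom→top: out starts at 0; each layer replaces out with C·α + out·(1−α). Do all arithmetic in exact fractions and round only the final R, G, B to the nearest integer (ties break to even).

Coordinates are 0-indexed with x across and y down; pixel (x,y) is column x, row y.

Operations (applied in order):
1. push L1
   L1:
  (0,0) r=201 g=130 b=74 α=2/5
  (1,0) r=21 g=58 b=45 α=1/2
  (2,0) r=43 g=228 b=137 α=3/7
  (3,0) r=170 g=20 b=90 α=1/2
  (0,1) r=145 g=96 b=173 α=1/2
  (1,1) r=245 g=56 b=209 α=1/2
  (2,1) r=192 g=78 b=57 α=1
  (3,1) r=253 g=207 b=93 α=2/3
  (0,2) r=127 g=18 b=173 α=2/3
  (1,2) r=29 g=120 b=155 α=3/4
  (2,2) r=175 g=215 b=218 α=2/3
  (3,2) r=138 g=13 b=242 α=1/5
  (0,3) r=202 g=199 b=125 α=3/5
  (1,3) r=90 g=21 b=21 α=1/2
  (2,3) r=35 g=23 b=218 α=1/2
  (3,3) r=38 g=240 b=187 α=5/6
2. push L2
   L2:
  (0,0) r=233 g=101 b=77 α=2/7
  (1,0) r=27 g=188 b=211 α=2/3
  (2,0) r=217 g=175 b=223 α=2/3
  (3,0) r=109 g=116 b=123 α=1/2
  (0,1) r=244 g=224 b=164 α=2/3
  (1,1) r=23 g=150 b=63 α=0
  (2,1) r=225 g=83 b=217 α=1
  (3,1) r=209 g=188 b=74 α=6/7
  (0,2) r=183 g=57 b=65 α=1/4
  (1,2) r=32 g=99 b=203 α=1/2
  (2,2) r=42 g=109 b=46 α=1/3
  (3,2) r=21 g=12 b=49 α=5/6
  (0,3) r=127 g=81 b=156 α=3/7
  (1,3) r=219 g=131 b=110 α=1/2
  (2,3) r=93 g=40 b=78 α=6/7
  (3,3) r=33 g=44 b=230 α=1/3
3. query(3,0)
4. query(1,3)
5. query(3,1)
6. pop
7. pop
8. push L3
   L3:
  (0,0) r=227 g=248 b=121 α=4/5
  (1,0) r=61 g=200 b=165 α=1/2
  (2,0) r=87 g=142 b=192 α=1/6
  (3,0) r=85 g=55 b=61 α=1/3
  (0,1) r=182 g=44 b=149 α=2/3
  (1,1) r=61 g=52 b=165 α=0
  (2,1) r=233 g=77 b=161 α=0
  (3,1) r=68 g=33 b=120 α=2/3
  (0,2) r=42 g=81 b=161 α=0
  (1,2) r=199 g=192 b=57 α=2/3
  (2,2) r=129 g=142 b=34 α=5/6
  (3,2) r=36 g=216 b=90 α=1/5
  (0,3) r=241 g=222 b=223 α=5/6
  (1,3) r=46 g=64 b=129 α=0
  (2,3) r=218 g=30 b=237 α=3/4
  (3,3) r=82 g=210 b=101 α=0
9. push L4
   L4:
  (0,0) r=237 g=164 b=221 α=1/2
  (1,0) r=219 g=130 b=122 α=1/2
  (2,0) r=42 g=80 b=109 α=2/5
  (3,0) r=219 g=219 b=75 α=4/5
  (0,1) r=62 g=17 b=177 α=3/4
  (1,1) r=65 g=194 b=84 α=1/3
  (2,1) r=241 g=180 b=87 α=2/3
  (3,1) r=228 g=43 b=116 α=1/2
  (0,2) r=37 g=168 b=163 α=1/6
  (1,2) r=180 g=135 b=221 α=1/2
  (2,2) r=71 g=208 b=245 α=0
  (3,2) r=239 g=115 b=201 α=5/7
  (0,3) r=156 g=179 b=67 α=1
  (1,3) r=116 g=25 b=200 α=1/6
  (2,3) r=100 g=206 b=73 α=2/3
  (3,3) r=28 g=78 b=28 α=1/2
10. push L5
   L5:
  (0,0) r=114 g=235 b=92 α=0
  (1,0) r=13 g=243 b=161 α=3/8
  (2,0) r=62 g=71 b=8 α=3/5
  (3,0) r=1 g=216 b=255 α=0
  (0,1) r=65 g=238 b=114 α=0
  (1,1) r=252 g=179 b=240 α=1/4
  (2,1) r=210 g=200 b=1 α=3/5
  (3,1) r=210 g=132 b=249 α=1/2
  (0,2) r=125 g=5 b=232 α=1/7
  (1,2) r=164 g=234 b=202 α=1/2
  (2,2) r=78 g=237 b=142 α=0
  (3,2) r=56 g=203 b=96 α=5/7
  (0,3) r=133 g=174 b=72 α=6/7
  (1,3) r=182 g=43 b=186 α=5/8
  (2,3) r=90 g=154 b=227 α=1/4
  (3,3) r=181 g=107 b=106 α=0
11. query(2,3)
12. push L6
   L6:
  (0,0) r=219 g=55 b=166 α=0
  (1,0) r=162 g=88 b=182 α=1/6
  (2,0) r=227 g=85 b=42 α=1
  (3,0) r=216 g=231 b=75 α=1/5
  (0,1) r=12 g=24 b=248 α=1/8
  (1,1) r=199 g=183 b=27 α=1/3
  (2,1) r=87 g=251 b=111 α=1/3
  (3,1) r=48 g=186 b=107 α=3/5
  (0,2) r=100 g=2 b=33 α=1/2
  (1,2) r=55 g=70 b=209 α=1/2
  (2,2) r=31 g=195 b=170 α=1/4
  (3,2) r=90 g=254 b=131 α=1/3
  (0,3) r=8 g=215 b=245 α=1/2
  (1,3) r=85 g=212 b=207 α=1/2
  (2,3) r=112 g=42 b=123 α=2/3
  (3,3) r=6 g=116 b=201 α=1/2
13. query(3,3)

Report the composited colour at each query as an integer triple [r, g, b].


(3,0) stack=L1,L2; from [0,0,0]:
L1 α=1/2: [85, 10, 45]
L2 α=1/2: [97, 63, 84]
= [97, 63, 84]

(1,3) stack=L1,L2; from [0,0,0]:
after L1 α=1/2: [45, 21/2, 21/2]
after L2 α=1/2: [132, 283/4, 241/4]
= [132, 71, 60]

query (3,1) [L1,L2] — begin 0,0,0
+L1 (α=2/3) → [506/3, 138, 62]
+L2 (α=6/7) → [4268/21, 1266/7, 506/7]
→ [203, 181, 72]

at x=2,y=3 over L3,L4,L5:
+L3 (α=3/4) → [327/2, 45/2, 711/4]
+L4 (α=2/3) → [727/6, 869/6, 1295/12]
+L5 (α=1/4) → [907/8, 1177/8, 2203/16]
= [113, 147, 138]

at x=3,y=3 over L3,L4,L5,L6:
L3 α=0: [0, 0, 0]
L4 α=1/2: [14, 39, 14]
L5 α=0: [14, 39, 14]
L6 α=1/2: [10, 155/2, 215/2]
rounded: [10, 78, 108]


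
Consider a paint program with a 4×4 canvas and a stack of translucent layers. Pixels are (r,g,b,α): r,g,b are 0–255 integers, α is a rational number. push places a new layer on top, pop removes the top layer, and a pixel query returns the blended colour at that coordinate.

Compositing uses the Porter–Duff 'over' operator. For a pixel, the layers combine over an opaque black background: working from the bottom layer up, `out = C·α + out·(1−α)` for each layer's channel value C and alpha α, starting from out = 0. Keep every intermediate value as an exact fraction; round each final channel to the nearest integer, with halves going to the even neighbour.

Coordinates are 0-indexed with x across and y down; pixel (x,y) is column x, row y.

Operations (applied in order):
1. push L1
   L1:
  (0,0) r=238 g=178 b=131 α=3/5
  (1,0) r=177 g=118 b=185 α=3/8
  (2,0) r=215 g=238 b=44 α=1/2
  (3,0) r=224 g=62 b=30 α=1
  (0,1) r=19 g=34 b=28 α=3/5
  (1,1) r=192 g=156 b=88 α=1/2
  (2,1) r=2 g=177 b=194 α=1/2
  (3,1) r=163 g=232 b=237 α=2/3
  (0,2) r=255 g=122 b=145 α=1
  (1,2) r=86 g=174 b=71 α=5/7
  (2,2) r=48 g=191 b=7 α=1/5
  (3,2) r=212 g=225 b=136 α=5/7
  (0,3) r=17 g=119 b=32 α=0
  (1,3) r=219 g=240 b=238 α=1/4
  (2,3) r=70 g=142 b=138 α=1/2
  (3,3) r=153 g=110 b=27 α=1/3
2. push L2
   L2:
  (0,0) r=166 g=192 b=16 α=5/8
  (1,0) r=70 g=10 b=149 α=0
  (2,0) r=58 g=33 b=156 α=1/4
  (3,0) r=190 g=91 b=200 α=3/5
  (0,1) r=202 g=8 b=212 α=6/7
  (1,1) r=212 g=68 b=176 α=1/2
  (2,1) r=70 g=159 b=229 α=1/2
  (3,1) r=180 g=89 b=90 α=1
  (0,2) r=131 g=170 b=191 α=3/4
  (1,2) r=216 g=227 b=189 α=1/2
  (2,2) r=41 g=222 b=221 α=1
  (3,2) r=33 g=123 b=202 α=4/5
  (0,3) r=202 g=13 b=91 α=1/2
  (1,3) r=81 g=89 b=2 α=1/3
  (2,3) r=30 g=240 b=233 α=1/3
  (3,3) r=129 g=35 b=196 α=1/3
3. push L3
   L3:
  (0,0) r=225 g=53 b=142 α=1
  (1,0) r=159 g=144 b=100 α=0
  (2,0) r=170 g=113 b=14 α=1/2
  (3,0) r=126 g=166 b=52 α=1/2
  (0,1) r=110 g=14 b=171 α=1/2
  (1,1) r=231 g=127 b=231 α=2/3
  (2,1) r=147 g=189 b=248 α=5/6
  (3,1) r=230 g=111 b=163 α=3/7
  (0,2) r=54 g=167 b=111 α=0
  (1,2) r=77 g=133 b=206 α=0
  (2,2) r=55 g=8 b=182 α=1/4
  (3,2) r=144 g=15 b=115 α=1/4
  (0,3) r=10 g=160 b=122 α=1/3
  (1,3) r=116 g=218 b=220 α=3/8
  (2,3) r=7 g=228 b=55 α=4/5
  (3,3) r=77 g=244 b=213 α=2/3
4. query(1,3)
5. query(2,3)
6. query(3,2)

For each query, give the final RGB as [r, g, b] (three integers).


(1,3) stack=L1,L2,L3; from [0,0,0]:
L1 α=1/4: [219/4, 60, 119/2]
L2 α=1/3: [127/2, 209/3, 121/3]
L3 α=3/8: [1331/16, 3007/24, 2585/24]
= [83, 125, 108]

at x=2,y=3 over L1,L2,L3:
+L1 (α=1/2) → [35, 71, 69]
+L2 (α=1/3) → [100/3, 382/3, 371/3]
+L3 (α=4/5) → [184/15, 3118/15, 1031/15]
rounded: [12, 208, 69]

at x=3,y=2 over L1,L2,L3:
after L1 α=5/7: [1060/7, 1125/7, 680/7]
after L2 α=4/5: [1984/35, 4569/35, 6336/35]
after L3 α=1/4: [2748/35, 3558/35, 23033/140]
→ [79, 102, 165]


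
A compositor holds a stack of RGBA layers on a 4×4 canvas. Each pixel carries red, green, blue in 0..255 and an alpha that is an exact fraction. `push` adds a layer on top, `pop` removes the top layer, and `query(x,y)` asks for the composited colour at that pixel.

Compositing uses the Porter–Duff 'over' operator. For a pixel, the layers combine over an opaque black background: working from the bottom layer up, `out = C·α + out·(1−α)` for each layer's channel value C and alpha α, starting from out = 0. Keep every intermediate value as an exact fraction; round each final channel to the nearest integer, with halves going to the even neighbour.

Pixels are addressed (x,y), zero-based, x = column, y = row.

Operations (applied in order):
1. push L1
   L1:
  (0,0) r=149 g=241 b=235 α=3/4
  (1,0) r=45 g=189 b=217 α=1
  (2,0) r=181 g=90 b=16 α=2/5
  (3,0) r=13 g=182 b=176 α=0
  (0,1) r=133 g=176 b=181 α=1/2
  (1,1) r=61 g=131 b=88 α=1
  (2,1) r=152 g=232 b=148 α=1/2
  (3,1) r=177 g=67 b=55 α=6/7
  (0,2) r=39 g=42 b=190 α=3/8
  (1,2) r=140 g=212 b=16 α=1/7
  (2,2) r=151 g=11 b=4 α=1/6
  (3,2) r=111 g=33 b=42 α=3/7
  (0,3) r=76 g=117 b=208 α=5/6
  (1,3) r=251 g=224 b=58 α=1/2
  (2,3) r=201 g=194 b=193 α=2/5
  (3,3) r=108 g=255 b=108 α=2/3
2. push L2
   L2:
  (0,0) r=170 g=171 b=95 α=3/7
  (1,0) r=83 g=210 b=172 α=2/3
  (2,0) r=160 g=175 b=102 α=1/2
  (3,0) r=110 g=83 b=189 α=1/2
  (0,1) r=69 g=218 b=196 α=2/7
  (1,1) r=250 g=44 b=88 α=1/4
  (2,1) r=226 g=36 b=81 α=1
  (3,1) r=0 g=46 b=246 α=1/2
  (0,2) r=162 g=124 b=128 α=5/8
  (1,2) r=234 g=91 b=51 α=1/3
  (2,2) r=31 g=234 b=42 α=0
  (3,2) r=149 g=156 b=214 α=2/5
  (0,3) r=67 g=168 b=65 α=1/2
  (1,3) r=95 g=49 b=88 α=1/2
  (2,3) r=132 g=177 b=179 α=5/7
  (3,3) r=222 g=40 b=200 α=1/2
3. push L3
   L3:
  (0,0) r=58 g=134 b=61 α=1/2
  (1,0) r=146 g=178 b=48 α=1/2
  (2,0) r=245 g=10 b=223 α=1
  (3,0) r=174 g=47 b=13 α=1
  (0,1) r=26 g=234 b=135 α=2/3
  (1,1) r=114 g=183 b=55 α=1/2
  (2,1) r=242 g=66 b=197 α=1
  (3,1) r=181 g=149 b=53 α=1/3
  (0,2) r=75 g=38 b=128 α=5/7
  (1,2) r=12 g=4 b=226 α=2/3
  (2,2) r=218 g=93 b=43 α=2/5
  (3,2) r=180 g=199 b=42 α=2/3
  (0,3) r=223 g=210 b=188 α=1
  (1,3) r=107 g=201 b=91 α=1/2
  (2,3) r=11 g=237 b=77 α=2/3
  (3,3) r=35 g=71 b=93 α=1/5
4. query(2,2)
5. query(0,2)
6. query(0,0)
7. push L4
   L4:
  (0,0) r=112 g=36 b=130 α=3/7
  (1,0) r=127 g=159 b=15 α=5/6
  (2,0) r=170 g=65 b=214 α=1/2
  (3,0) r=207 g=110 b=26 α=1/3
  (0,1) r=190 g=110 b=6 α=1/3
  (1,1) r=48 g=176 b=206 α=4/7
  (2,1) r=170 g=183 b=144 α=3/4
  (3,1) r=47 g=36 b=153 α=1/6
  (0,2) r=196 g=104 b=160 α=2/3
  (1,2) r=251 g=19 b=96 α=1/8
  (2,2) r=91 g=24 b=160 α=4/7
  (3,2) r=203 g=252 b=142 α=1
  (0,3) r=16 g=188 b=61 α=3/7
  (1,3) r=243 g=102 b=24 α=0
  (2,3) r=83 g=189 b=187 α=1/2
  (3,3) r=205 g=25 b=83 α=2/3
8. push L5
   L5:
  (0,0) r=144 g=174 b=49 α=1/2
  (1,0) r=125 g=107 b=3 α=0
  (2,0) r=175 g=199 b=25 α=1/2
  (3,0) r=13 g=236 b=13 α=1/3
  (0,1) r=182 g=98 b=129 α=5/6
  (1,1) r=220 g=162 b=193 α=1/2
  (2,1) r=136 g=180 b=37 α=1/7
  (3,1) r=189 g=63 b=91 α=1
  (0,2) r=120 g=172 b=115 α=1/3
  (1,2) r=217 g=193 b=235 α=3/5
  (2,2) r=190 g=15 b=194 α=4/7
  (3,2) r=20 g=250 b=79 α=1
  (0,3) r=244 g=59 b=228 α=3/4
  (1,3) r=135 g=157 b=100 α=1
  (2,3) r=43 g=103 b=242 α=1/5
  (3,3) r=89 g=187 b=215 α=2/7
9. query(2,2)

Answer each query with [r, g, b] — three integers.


(2,2) stack=L1,L2,L3; from [0,0,0]:
after L1 α=1/6: [151/6, 11/6, 2/3]
after L2 α=0: [151/6, 11/6, 2/3]
after L3 α=2/5: [1023/10, 383/10, 88/5]
= [102, 38, 18]

(0,2) stack=L1,L2,L3; from [0,0,0]:
after L1 α=3/8: [117/8, 63/4, 285/4]
after L2 α=5/8: [6831/64, 2669/32, 3415/32]
after L3 α=5/7: [18831/224, 5709/112, 13655/112]
rounded: [84, 51, 122]

query (0,0) [L1,L2,L3] — begin 0,0,0
+L1 (α=3/4) → [447/4, 723/4, 705/4]
+L2 (α=3/7) → [957/7, 1236/7, 990/7]
+L3 (α=1/2) → [1363/14, 1087/7, 1417/14]
→ [97, 155, 101]

(2,2) stack=L1,L2,L3,L4,L5; from [0,0,0]:
L1 α=1/6: [151/6, 11/6, 2/3]
L2 α=0: [151/6, 11/6, 2/3]
L3 α=2/5: [1023/10, 383/10, 88/5]
L4 α=4/7: [6709/70, 2109/70, 3464/35]
L5 α=4/7: [73327/490, 10527/490, 37552/245]
→ [150, 21, 153]


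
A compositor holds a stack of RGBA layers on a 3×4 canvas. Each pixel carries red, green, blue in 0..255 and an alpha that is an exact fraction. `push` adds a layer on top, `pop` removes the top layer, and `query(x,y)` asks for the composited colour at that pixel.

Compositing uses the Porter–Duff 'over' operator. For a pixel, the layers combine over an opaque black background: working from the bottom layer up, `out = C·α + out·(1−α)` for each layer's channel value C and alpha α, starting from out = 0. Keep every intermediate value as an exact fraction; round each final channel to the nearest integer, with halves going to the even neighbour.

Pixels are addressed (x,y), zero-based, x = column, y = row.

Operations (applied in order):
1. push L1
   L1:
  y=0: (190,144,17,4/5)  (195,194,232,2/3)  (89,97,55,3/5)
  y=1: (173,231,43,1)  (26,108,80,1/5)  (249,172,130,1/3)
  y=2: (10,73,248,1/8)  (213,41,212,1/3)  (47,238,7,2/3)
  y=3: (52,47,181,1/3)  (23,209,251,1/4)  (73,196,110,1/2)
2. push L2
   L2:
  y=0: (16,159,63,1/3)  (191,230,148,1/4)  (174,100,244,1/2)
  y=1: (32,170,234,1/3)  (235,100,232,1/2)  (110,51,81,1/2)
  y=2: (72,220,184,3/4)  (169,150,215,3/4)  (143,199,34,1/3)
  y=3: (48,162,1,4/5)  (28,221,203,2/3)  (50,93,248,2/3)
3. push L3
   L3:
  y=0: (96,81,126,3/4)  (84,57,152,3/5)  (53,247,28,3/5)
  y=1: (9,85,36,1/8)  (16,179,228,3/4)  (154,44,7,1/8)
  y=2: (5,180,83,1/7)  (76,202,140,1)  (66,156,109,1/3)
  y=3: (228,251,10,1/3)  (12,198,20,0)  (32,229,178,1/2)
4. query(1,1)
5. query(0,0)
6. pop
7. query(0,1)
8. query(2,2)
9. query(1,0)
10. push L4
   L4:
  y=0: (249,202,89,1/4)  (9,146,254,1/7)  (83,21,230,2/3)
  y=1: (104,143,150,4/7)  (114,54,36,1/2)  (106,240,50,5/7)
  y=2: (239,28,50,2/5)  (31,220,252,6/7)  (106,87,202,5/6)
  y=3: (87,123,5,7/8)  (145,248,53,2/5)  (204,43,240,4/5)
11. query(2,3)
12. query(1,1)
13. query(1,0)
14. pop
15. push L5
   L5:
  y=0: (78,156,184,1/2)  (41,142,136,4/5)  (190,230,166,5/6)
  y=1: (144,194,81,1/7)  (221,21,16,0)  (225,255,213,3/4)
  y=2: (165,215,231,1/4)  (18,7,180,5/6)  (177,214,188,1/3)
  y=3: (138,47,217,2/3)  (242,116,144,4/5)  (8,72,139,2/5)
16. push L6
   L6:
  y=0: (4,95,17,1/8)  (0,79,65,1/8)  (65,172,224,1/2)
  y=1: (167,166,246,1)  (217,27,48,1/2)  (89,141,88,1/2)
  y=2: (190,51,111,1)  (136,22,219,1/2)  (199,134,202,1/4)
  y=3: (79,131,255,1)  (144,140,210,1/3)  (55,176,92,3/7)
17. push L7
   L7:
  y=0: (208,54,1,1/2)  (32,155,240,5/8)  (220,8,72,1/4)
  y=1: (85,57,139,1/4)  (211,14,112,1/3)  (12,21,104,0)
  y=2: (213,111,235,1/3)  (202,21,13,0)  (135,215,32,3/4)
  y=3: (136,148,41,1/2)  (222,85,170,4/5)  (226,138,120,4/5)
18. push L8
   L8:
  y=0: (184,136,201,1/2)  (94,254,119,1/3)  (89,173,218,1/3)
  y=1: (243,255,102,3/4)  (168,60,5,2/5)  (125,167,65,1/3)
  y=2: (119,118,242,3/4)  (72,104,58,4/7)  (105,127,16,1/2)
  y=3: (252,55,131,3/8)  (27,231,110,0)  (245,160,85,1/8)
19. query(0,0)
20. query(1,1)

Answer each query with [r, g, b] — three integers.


at x=1,y=1 over L1,L2,L3:
after L1 α=1/5: [26/5, 108/5, 16]
after L2 α=1/2: [1201/10, 304/5, 124]
after L3 α=3/4: [1681/40, 2989/20, 202]
= [42, 149, 202]

query (0,0) [L1,L2,L3] — begin 0,0,0
after L1 α=4/5: [152, 576/5, 68/5]
after L2 α=1/3: [320/3, 649/5, 451/15]
after L3 α=3/4: [296/3, 466/5, 6121/60]
= [99, 93, 102]

at x=0,y=1 over L1,L2:
after L1 α=1: [173, 231, 43]
after L2 α=1/3: [126, 632/3, 320/3]
= [126, 211, 107]

query (2,2) [L1,L2] — begin 0,0,0
after L1 α=2/3: [94/3, 476/3, 14/3]
after L2 α=1/3: [617/9, 1549/9, 130/9]
→ [69, 172, 14]

at x=1,y=0 over L1,L2:
after L1 α=2/3: [130, 388/3, 464/3]
after L2 α=1/4: [581/4, 309/2, 153]
→ [145, 154, 153]

query (2,3) [L1,L2,L4] — begin 0,0,0
L1 α=1/2: [73/2, 98, 55]
L2 α=2/3: [91/2, 284/3, 551/3]
L4 α=4/5: [1723/10, 160/3, 3431/15]
rounded: [172, 53, 229]

(1,1) stack=L1,L2,L4; from [0,0,0]:
after L1 α=1/5: [26/5, 108/5, 16]
after L2 α=1/2: [1201/10, 304/5, 124]
after L4 α=1/2: [2341/20, 287/5, 80]
rounded: [117, 57, 80]

query (1,0) [L1,L2,L4] — begin 0,0,0
+L1 (α=2/3) → [130, 388/3, 464/3]
+L2 (α=1/4) → [581/4, 309/2, 153]
+L4 (α=1/7) → [1761/14, 1073/7, 1172/7]
= [126, 153, 167]

query (0,0) [L1,L2,L5,L6,L7,L8] — begin 0,0,0
after L1 α=4/5: [152, 576/5, 68/5]
after L2 α=1/3: [320/3, 649/5, 451/15]
after L5 α=1/2: [277/3, 1429/10, 3211/30]
after L6 α=1/8: [1951/24, 10953/80, 22987/240]
after L7 α=1/2: [6943/48, 15273/160, 23227/480]
after L8 α=1/2: [15775/96, 37033/320, 119707/960]
rounded: [164, 116, 125]

(1,1) stack=L1,L2,L5,L6,L7,L8; from [0,0,0]:
+L1 (α=1/5) → [26/5, 108/5, 16]
+L2 (α=1/2) → [1201/10, 304/5, 124]
+L5 (α=0) → [1201/10, 304/5, 124]
+L6 (α=1/2) → [3371/20, 439/10, 86]
+L7 (α=1/3) → [1827/10, 509/15, 284/3]
+L8 (α=2/5) → [8841/50, 1109/25, 294/5]
= [177, 44, 59]


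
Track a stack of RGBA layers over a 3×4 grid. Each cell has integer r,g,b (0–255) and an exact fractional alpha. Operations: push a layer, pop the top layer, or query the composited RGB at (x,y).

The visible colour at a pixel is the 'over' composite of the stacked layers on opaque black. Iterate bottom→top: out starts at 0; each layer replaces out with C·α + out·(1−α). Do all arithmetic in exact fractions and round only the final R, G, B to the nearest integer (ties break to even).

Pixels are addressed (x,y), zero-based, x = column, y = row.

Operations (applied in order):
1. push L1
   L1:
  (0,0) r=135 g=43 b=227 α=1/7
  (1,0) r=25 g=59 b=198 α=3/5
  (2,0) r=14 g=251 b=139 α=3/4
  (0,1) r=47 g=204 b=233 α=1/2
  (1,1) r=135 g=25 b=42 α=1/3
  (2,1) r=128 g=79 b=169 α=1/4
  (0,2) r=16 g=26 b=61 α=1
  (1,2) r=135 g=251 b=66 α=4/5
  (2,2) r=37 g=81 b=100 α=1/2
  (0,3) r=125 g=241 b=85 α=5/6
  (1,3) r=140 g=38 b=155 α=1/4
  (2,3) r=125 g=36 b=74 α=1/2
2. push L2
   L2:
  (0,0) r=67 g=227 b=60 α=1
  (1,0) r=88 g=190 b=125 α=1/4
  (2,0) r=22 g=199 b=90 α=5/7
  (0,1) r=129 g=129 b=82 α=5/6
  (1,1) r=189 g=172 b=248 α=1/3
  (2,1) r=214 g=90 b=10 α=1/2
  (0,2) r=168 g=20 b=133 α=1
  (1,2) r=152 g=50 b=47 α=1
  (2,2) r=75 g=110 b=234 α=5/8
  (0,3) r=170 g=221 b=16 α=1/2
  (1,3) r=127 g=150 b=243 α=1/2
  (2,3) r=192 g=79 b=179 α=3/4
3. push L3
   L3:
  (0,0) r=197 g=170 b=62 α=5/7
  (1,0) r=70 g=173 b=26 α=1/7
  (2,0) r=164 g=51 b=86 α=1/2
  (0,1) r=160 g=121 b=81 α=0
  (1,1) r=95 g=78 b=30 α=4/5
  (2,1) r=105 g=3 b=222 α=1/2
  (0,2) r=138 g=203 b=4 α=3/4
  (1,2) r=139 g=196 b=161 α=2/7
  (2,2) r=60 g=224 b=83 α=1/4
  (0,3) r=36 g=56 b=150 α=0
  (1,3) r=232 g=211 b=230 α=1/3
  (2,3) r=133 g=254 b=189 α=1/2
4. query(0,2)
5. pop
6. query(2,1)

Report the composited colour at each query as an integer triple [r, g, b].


(0,2) stack=L1,L2,L3; from [0,0,0]:
+L1 (α=1) → [16, 26, 61]
+L2 (α=1) → [168, 20, 133]
+L3 (α=3/4) → [291/2, 629/4, 145/4]
→ [146, 157, 36]

query (2,1) [L1,L2] — begin 0,0,0
after L1 α=1/4: [32, 79/4, 169/4]
after L2 α=1/2: [123, 439/8, 209/8]
rounded: [123, 55, 26]


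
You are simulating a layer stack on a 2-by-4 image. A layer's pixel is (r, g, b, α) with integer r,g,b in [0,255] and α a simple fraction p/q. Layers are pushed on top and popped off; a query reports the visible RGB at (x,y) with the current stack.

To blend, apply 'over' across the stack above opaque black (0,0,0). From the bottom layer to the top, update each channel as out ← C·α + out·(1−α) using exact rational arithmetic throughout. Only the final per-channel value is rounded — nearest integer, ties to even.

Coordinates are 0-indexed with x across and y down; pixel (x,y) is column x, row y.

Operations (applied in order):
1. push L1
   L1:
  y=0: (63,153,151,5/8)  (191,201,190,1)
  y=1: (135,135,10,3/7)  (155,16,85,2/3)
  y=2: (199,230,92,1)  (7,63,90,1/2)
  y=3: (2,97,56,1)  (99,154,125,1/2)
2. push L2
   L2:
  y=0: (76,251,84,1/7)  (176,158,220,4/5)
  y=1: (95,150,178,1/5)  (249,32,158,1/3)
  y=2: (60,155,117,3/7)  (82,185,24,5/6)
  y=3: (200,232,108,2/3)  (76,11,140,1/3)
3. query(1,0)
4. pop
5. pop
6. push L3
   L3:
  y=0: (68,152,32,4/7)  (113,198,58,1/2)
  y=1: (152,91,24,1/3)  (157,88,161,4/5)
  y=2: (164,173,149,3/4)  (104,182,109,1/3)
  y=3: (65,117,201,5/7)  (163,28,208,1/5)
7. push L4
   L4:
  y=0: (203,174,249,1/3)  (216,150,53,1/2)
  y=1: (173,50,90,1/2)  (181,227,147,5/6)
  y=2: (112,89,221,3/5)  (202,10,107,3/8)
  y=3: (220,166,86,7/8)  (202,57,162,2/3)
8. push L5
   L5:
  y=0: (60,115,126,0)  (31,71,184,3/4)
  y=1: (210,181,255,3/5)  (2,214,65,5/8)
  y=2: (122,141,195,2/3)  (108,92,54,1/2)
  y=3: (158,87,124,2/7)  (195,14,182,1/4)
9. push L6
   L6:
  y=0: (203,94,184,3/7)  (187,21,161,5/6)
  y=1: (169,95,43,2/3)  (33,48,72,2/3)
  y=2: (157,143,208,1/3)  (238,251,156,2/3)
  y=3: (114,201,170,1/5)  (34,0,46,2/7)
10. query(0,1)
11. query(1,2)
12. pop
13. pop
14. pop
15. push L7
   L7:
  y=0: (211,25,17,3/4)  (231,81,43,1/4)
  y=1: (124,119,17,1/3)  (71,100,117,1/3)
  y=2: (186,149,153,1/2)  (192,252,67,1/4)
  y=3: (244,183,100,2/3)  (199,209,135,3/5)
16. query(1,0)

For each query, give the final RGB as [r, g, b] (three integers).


query (1,0) [L1,L2] — begin 0,0,0
after L1 α=1: [191, 201, 190]
after L2 α=4/5: [179, 833/5, 214]
= [179, 167, 214]

query (0,1) [L3,L4,L5,L6] — begin 0,0,0
L3 α=1/3: [152/3, 91/3, 8]
L4 α=1/2: [671/6, 241/6, 49]
L5 α=3/5: [2561/15, 374/3, 863/5]
L6 α=2/3: [7631/45, 944/9, 431/5]
→ [170, 105, 86]

at x=1,y=2 over L3,L4,L5,L6:
+L3 (α=1/3) → [104/3, 182/3, 109/3]
+L4 (α=3/8) → [1169/12, 125/3, 377/6]
+L5 (α=1/2) → [2465/24, 401/6, 701/12]
+L6 (α=2/3) → [13889/72, 3413/18, 4445/36]
rounded: [193, 190, 123]

(1,0) stack=L3,L7; from [0,0,0]:
after L3 α=1/2: [113/2, 99, 29]
after L7 α=1/4: [801/8, 189/2, 65/2]
= [100, 94, 32]


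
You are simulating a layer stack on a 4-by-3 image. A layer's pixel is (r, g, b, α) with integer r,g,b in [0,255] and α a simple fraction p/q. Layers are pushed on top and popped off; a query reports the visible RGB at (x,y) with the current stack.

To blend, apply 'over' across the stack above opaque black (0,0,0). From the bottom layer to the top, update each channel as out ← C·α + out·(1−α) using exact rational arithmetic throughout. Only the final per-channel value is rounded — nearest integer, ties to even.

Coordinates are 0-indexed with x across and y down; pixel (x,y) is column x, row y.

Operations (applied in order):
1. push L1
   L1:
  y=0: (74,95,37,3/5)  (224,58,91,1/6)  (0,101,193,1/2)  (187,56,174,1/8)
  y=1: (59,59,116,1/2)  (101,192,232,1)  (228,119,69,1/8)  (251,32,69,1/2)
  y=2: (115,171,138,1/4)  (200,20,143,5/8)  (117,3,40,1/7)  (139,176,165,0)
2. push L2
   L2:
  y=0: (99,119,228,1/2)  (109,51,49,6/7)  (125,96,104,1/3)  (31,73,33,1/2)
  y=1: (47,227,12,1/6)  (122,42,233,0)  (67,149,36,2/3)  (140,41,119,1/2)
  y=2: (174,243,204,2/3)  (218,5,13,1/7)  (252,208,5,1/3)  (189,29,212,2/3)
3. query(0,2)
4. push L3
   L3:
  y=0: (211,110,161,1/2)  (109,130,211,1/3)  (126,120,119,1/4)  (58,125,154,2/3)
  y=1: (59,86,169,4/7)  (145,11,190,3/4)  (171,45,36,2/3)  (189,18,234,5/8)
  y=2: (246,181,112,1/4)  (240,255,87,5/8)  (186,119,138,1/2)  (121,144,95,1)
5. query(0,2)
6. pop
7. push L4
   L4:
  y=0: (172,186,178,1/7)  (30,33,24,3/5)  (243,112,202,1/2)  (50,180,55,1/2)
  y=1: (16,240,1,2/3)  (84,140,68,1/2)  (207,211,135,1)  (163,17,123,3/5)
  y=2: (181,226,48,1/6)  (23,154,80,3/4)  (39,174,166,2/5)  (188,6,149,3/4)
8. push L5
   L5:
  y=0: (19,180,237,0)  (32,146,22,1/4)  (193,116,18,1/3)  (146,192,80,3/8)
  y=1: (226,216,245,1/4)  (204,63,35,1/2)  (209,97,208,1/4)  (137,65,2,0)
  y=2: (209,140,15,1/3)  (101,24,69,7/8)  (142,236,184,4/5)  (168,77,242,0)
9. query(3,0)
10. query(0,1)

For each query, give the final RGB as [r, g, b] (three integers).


query (0,2) [L1,L2] — begin 0,0,0
+L1 (α=1/4) → [115/4, 171/4, 69/2]
+L2 (α=2/3) → [1507/12, 705/4, 295/2]
= [126, 176, 148]

(0,2) stack=L1,L2,L3; from [0,0,0]:
after L1 α=1/4: [115/4, 171/4, 69/2]
after L2 α=2/3: [1507/12, 705/4, 295/2]
after L3 α=1/4: [2491/16, 2839/16, 1109/8]
→ [156, 177, 139]

(3,0) stack=L1,L2,L4,L5; from [0,0,0]:
+L1 (α=1/8) → [187/8, 7, 87/4]
+L2 (α=1/2) → [435/16, 40, 219/8]
+L4 (α=1/2) → [1235/32, 110, 659/16]
+L5 (α=3/8) → [20191/256, 563/4, 7135/128]
rounded: [79, 141, 56]

query (0,1) [L1,L2,L4,L5] — begin 0,0,0
L1 α=1/2: [59/2, 59/2, 58]
L2 α=1/6: [389/12, 749/12, 151/3]
L4 α=2/3: [773/36, 6509/36, 157/9]
L5 α=1/4: [3485/48, 9101/48, 223/3]
rounded: [73, 190, 74]


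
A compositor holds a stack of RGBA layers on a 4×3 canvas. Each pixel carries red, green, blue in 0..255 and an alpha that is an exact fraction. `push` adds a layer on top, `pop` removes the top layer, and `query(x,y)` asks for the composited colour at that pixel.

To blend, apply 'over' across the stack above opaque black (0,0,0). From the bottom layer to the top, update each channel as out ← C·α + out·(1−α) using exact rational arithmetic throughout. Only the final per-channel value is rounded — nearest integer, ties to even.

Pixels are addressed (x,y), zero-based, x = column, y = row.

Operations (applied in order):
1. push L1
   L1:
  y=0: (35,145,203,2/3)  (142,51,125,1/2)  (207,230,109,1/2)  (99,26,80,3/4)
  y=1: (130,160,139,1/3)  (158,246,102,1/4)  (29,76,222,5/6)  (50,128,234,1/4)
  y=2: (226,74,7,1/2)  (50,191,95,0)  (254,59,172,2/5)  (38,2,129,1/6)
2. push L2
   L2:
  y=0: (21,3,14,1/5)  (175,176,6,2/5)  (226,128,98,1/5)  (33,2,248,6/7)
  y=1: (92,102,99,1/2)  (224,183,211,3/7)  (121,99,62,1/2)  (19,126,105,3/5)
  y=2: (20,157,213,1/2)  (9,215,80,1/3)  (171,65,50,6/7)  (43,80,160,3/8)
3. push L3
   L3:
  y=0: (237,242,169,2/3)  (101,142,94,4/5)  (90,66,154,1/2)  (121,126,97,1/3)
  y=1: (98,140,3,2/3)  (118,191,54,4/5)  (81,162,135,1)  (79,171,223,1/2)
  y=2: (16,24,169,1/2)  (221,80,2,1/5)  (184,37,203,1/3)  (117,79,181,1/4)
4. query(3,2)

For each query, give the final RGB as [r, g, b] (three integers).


(3,2) stack=L1,L2,L3; from [0,0,0]:
+L1 (α=1/6) → [19/3, 1/3, 43/2]
+L2 (α=3/8) → [241/12, 725/24, 1175/16]
+L3 (α=1/4) → [709/16, 1357/32, 6421/64]
rounded: [44, 42, 100]


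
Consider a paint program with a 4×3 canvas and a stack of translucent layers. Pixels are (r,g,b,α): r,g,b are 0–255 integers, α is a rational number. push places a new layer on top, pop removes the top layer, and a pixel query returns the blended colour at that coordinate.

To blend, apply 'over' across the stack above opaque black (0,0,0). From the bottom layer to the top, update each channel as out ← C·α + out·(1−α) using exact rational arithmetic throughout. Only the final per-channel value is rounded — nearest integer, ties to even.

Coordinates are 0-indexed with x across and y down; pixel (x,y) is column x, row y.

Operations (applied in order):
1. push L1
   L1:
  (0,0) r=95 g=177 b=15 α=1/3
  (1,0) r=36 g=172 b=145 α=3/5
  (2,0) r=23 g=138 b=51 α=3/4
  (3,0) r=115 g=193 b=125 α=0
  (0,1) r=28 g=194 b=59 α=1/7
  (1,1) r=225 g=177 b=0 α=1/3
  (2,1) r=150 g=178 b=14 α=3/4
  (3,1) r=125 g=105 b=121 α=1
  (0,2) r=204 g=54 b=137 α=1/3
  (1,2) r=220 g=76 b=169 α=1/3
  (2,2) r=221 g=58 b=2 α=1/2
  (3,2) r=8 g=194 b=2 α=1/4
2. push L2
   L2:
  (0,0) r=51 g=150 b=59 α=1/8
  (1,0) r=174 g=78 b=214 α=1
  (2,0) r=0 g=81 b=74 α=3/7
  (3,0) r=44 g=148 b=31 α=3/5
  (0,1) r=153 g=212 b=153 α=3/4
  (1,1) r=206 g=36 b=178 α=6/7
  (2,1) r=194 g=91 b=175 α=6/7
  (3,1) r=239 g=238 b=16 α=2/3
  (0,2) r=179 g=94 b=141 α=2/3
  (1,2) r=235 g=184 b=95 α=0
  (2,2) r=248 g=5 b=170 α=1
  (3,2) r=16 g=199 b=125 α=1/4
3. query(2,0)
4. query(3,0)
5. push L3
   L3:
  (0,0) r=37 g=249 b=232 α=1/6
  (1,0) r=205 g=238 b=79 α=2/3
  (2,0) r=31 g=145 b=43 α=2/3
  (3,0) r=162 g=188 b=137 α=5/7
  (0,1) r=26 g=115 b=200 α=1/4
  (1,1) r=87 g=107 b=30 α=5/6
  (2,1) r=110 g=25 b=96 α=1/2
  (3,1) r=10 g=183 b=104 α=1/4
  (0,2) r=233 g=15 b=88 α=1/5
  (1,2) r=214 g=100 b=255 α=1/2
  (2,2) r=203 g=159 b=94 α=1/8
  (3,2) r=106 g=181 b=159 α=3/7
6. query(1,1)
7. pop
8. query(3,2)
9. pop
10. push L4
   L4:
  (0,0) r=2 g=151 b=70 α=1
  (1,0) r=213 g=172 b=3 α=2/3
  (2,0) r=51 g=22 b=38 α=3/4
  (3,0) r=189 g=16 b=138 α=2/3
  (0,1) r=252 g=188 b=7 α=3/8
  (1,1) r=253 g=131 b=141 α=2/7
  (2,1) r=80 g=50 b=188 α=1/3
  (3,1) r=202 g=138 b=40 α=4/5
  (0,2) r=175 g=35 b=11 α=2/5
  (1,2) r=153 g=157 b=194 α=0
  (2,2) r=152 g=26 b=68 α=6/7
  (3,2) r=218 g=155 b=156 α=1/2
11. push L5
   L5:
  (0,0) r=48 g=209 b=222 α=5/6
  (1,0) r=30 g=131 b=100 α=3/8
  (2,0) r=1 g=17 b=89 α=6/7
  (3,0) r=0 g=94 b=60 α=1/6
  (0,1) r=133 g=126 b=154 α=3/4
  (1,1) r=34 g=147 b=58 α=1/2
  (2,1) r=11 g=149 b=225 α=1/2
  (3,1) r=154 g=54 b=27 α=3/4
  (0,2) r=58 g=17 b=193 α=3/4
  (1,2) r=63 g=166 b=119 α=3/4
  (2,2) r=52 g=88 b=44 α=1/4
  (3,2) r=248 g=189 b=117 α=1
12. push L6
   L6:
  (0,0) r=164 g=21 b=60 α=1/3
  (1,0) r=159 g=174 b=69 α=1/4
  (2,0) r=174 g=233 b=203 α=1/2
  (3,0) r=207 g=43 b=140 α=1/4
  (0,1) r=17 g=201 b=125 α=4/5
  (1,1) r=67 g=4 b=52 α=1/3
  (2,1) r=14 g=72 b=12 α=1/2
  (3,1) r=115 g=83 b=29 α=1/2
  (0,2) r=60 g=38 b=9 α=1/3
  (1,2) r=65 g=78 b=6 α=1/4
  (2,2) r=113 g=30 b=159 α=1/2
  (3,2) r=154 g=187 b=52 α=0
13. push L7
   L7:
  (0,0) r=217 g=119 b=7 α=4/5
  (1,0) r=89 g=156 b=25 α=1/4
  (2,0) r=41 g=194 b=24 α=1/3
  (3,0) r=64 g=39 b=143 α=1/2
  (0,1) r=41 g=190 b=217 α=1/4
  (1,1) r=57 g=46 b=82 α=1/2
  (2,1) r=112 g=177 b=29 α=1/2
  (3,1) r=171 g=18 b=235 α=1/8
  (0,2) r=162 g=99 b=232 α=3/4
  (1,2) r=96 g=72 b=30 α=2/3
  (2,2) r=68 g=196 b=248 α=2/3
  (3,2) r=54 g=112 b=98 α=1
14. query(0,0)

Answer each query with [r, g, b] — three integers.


(2,0) stack=L1,L2; from [0,0,0]:
+L1 (α=3/4) → [69/4, 207/2, 153/4]
+L2 (α=3/7) → [69/7, 657/7, 375/7]
→ [10, 94, 54]

(3,0) stack=L1,L2; from [0,0,0]:
after L1 α=0: [0, 0, 0]
after L2 α=3/5: [132/5, 444/5, 93/5]
rounded: [26, 89, 19]

(1,1) stack=L1,L2,L3; from [0,0,0]:
after L1 α=1/3: [75, 59, 0]
after L2 α=6/7: [1311/7, 275/7, 1068/7]
after L3 α=5/6: [726/7, 670/7, 353/7]
→ [104, 96, 50]

at x=3,y=2 over L1,L2:
after L1 α=1/4: [2, 97/2, 1/2]
after L2 α=1/4: [11/2, 689/8, 253/8]
→ [6, 86, 32]

query (0,0) [L1,L4,L5,L6,L7] — begin 0,0,0
+L1 (α=1/3) → [95/3, 59, 5]
+L4 (α=1) → [2, 151, 70]
+L5 (α=5/6) → [121/3, 598/3, 590/3]
+L6 (α=1/3) → [734/9, 1259/9, 1360/9]
+L7 (α=4/5) → [8546/45, 5543/45, 1612/45]
= [190, 123, 36]


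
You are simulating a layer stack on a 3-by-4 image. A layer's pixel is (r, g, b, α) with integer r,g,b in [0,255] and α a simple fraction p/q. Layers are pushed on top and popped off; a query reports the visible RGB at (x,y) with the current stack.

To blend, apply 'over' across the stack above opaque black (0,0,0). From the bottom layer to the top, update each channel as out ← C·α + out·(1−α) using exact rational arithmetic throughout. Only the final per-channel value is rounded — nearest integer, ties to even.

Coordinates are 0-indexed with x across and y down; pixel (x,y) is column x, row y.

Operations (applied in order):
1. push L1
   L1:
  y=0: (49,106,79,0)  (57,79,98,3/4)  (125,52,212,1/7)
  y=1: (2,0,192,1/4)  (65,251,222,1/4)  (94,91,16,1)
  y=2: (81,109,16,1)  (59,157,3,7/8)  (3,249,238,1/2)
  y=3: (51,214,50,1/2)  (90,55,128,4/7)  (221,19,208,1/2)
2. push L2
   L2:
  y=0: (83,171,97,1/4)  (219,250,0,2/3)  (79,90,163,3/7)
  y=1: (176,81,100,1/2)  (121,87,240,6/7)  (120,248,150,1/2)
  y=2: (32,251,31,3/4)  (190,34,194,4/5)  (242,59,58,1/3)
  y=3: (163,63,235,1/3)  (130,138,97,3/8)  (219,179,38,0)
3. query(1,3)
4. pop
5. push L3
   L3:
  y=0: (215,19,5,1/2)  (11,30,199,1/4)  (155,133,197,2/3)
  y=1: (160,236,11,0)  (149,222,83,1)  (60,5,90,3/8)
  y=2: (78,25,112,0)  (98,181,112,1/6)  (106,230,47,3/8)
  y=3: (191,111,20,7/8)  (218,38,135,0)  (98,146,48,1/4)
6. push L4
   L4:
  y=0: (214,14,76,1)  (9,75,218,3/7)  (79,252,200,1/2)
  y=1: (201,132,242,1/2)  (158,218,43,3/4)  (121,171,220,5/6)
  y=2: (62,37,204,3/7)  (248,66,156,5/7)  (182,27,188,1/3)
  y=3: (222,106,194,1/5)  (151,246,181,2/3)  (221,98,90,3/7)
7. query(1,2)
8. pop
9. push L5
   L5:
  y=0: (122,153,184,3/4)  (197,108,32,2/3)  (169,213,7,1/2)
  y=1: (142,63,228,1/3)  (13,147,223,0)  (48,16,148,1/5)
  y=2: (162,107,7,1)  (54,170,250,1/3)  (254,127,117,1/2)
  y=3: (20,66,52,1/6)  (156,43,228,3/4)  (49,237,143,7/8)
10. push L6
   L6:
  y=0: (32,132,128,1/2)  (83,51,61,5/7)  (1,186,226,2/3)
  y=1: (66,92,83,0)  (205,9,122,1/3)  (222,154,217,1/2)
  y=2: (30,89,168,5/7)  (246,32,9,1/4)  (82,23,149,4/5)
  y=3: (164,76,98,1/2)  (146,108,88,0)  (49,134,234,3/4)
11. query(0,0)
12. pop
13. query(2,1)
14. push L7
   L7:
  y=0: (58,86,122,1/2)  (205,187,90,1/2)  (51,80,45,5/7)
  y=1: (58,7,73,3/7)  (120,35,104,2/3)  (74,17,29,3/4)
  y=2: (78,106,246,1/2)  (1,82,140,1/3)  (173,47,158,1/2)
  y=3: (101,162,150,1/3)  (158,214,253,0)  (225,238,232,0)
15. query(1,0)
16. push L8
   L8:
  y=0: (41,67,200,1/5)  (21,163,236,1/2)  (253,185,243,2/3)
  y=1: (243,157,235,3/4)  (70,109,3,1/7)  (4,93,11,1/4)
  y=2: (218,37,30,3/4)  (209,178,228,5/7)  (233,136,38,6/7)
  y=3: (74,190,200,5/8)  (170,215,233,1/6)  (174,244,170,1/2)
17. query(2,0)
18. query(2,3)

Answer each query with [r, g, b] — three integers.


query (1,3) [L1,L2] — begin 0,0,0
L1 α=4/7: [360/7, 220/7, 512/7]
L2 α=3/8: [2265/28, 1999/28, 4597/56]
→ [81, 71, 82]

at x=1,y=2 over L1,L3,L4:
L1 α=7/8: [413/8, 1099/8, 21/8]
L3 α=1/6: [2849/48, 6943/48, 1001/48]
L4 α=5/7: [32609/168, 14863/168, 19721/168]
rounded: [194, 88, 117]

query (0,0) [L1,L3,L5,L6] — begin 0,0,0
after L1 α=0: [0, 0, 0]
after L3 α=1/2: [215/2, 19/2, 5/2]
after L5 α=3/4: [947/8, 937/8, 1109/8]
after L6 α=1/2: [1203/16, 1993/16, 2133/16]
rounded: [75, 125, 133]

query (2,1) [L1,L3,L5] — begin 0,0,0
L1 α=1: [94, 91, 16]
L3 α=3/8: [325/4, 235/4, 175/4]
L5 α=1/5: [373/5, 251/5, 323/5]
= [75, 50, 65]

(1,0) stack=L1,L3,L5,L7; from [0,0,0]:
L1 α=3/4: [171/4, 237/4, 147/2]
L3 α=1/4: [557/16, 831/16, 839/8]
L5 α=2/3: [2287/16, 1429/16, 1351/24]
L7 α=1/2: [5567/32, 4421/32, 3511/48]
→ [174, 138, 73]

(2,0) stack=L1,L3,L5,L7,L8; from [0,0,0]:
after L1 α=1/7: [125/7, 52/7, 212/7]
after L3 α=2/3: [765/7, 638/7, 990/7]
after L5 α=1/2: [974/7, 2129/14, 1039/14]
after L7 α=5/7: [3733/49, 4929/49, 2614/49]
after L8 α=2/3: [9509/49, 23059/147, 26428/147]
→ [194, 157, 180]

at x=2,y=3 over L1,L3,L5,L7,L8:
after L1 α=1/2: [221/2, 19/2, 104]
after L3 α=1/4: [859/8, 349/8, 90]
after L5 α=7/8: [3603/64, 13621/64, 1091/8]
after L7 α=0: [3603/64, 13621/64, 1091/8]
after L8 α=1/2: [14739/128, 29237/128, 2451/16]
→ [115, 228, 153]
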